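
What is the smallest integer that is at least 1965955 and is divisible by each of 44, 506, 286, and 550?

The integer must be a common multiple of 44, 506, 286, and 550, so a multiple of their LCM.
44 = 2^2 × 11
506 = 2 × 11 × 23
286 = 2 × 11 × 13
550 = 2 × 5^2 × 11
LCM(44, 506, 286, 550) = 2^2 × 5^2 × 11 × 13 × 23 = 328900.
Smallest multiple of 328900 that is ≥ 1965955: ⌈1965955/328900⌉ × 328900 = 6 × 328900 = 1973400.

1973400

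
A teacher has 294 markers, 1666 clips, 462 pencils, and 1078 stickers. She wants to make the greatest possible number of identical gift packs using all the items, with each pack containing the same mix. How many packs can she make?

14 packs

The pack count must divide each quantity, so the greatest is gcd(294, 1666, 462, 1078).
294 = 2 × 3 × 7^2
1666 = 2 × 7^2 × 17
462 = 2 × 3 × 7 × 11
1078 = 2 × 7^2 × 11
gcd(294, 1666, 462, 1078) = 2 × 7 = 14.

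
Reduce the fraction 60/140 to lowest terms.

60 = 2^2 × 3 × 5
140 = 2^2 × 5 × 7
gcd(60, 140) = 2^2 × 5 = 20.
Divide numerator and denominator by 20: 60/140 = 3/7.

3/7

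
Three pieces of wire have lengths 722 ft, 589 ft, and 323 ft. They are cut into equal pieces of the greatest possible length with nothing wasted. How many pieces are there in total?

86

Piece length = gcd(722, 589, 323).
722 = 2 × 19^2
589 = 19 × 31
323 = 17 × 19
gcd(722, 589, 323) = 19.
Total pieces = 722/19 + 589/19 + 323/19 = 38 + 31 + 17 = 86.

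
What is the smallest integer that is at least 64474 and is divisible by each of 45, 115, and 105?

65205

The integer must be a common multiple of 45, 115, and 105, so a multiple of their LCM.
45 = 3^2 × 5
115 = 5 × 23
105 = 3 × 5 × 7
LCM(45, 115, 105) = 3^2 × 5 × 7 × 23 = 7245.
Smallest multiple of 7245 that is ≥ 64474: ⌈64474/7245⌉ × 7245 = 9 × 7245 = 65205.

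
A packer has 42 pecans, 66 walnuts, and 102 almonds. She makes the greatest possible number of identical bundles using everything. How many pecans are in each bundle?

7

Number of bundles = gcd(42, 66, 102).
42 = 2 × 3 × 7
66 = 2 × 3 × 11
102 = 2 × 3 × 17
gcd(42, 66, 102) = 2 × 3 = 6.
pecans per bundle = 42 / 6 = 7.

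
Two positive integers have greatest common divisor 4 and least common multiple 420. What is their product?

1680

For any two positive integers, gcd × lcm = product = 4 × 420 = 1680.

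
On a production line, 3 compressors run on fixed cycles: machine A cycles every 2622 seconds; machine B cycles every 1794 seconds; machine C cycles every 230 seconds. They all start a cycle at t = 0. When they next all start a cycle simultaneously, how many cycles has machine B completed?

95 cycles

They are all back at their starting positions together after one LCM of the periods.
2622 = 2 × 3 × 19 × 23
1794 = 2 × 3 × 13 × 23
230 = 2 × 5 × 23
LCM(2622, 1794, 230) = 2 × 3 × 5 × 13 × 19 × 23 = 170430.
Cycles for period 1794: 170430 / 1794 = 95.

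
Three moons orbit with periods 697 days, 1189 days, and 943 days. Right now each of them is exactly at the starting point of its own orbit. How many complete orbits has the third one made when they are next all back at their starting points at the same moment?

493 orbits

All finish a whole number of cycles simultaneously at t = LCM of the periods.
697 = 17 × 41
1189 = 29 × 41
943 = 23 × 41
LCM(697, 1189, 943) = 17 × 23 × 29 × 41 = 464899.
Orbits for period 943: 464899 / 943 = 493.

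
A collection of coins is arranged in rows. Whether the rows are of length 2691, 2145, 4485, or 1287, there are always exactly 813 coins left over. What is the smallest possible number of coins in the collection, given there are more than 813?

N − 813 must be a common multiple of 2691, 2145, 4485, and 1287.
2691 = 3^2 × 13 × 23
2145 = 3 × 5 × 11 × 13
4485 = 3 × 5 × 13 × 23
1287 = 3^2 × 11 × 13
LCM(2691, 2145, 4485, 1287) = 3^2 × 5 × 11 × 13 × 23 = 148005.
Smallest N > 813 is LCM + 813 = 148005 + 813 = 148818.

148818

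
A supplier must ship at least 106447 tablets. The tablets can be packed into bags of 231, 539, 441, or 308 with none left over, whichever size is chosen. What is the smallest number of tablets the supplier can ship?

The number of tablets must be a common multiple of 231, 539, 441, and 308, so a multiple of their LCM.
231 = 3 × 7 × 11
539 = 7^2 × 11
441 = 3^2 × 7^2
308 = 2^2 × 7 × 11
LCM(231, 539, 441, 308) = 2^2 × 3^2 × 7^2 × 11 = 19404.
Smallest multiple of 19404 that is ≥ 106447: ⌈106447/19404⌉ × 19404 = 6 × 19404 = 116424.

116424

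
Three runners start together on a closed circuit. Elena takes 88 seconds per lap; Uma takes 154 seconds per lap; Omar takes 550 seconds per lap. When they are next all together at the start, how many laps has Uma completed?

100 laps

The first common completion time is the LCM of the periods.
88 = 2^3 × 11
154 = 2 × 7 × 11
550 = 2 × 5^2 × 11
LCM(88, 154, 550) = 2^3 × 5^2 × 7 × 11 = 15400.
Laps for period 154: 15400 / 154 = 100.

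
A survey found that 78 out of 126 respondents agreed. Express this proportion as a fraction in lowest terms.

13/21

78 = 2 × 3 × 13
126 = 2 × 3^2 × 7
gcd(78, 126) = 2 × 3 = 6.
Divide numerator and denominator by 6: 78/126 = 13/21.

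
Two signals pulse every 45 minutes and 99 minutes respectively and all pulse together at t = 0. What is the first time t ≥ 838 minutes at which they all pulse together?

Joint pulses occur at multiples of LCM(45, 99).
45 = 3^2 × 5
99 = 3^2 × 11
LCM(45, 99) = 3^2 × 5 × 11 = 495.
Smallest multiple of 495 that is ≥ 838: ⌈838/495⌉ × 495 = 2 × 495 = 990.

990 minutes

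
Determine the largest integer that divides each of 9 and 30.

9 = 3^2
30 = 2 × 3 × 5
gcd(9, 30) = 3.

3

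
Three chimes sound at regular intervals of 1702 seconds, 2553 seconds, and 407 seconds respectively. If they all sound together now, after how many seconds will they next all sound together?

56166 seconds

They coincide at every common multiple of the periods; the first is the LCM.
1702 = 2 × 23 × 37
2553 = 3 × 23 × 37
407 = 11 × 37
LCM(1702, 2553, 407) = 2 × 3 × 11 × 23 × 37 = 56166.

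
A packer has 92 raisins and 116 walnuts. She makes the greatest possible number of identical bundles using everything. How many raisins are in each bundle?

Number of bundles = gcd(92, 116).
92 = 2^2 × 23
116 = 2^2 × 29
gcd(92, 116) = 2^2 = 4.
raisins per bundle = 92 / 4 = 23.

23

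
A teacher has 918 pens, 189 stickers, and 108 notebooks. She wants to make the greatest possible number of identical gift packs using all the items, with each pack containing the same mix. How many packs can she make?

The pack count must divide each quantity, so the greatest is gcd(918, 189, 108).
918 = 2 × 3^3 × 17
189 = 3^3 × 7
108 = 2^2 × 3^3
gcd(918, 189, 108) = 3^3 = 27.

27 packs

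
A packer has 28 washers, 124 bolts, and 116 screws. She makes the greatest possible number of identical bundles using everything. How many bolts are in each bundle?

31

Number of bundles = gcd(28, 124, 116).
28 = 2^2 × 7
124 = 2^2 × 31
116 = 2^2 × 29
gcd(28, 124, 116) = 2^2 = 4.
bolts per bundle = 124 / 4 = 31.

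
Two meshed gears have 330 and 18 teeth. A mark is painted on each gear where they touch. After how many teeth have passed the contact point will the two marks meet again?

The first simultaneous occurrence is after LCM of the individual periods.
330 = 2 × 3 × 5 × 11
18 = 2 × 3^2
LCM(330, 18) = 2 × 3^2 × 5 × 11 = 990.

990 teeth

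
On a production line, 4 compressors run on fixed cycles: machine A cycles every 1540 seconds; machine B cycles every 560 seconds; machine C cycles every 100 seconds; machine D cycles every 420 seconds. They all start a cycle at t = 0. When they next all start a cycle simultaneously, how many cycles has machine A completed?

60 cycles

All finish a whole number of cycles simultaneously at t = LCM of the periods.
1540 = 2^2 × 5 × 7 × 11
560 = 2^4 × 5 × 7
100 = 2^2 × 5^2
420 = 2^2 × 3 × 5 × 7
LCM(1540, 560, 100, 420) = 2^4 × 3 × 5^2 × 7 × 11 = 92400.
Cycles for period 1540: 92400 / 1540 = 60.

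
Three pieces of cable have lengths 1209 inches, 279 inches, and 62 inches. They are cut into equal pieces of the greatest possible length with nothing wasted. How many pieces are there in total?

50

Piece length = gcd(1209, 279, 62).
1209 = 3 × 13 × 31
279 = 3^2 × 31
62 = 2 × 31
gcd(1209, 279, 62) = 31.
Total pieces = 1209/31 + 279/31 + 62/31 = 39 + 9 + 2 = 50.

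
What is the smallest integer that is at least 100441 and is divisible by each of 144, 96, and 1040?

The integer must be a common multiple of 144, 96, and 1040, so a multiple of their LCM.
144 = 2^4 × 3^2
96 = 2^5 × 3
1040 = 2^4 × 5 × 13
LCM(144, 96, 1040) = 2^5 × 3^2 × 5 × 13 = 18720.
Smallest multiple of 18720 that is ≥ 100441: ⌈100441/18720⌉ × 18720 = 6 × 18720 = 112320.

112320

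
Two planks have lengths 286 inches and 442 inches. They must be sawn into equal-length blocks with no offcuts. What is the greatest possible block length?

26 inches

This is the greatest common divisor of 286 and 442.
286 = 2 × 11 × 13
442 = 2 × 13 × 17
gcd(286, 442) = 2 × 13 = 26.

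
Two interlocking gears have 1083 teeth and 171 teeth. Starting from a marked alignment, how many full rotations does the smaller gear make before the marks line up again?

The first common completion time is the LCM of the periods.
1083 = 3 × 19^2
171 = 3^2 × 19
LCM(1083, 171) = 3^2 × 19^2 = 3249.
Rotations for period 171: 3249 / 171 = 19.

19 rotations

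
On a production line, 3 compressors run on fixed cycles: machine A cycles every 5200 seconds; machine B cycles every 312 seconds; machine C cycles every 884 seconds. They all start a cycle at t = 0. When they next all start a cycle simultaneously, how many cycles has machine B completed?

850 cycles

All finish a whole number of cycles simultaneously at t = LCM of the periods.
5200 = 2^4 × 5^2 × 13
312 = 2^3 × 3 × 13
884 = 2^2 × 13 × 17
LCM(5200, 312, 884) = 2^4 × 3 × 5^2 × 13 × 17 = 265200.
Cycles for period 312: 265200 / 312 = 850.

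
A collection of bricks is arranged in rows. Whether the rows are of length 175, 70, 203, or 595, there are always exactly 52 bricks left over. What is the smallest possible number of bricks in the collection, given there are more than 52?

N − 52 must be a common multiple of 175, 70, 203, and 595.
175 = 5^2 × 7
70 = 2 × 5 × 7
203 = 7 × 29
595 = 5 × 7 × 17
LCM(175, 70, 203, 595) = 2 × 5^2 × 7 × 17 × 29 = 172550.
Smallest N > 52 is LCM + 52 = 172550 + 52 = 172602.

172602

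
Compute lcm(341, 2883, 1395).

341 = 11 × 31
2883 = 3 × 31^2
1395 = 3^2 × 5 × 31
LCM(341, 2883, 1395) = 3^2 × 5 × 11 × 31^2 = 475695.

475695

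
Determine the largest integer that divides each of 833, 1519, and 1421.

49

833 = 7^2 × 17
1519 = 7^2 × 31
1421 = 7^2 × 29
gcd(833, 1519, 1421) = 7^2 = 49.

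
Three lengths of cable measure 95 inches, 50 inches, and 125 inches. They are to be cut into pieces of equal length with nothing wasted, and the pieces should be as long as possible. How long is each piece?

5 inches

The greatest length dividing all of 95, 50, and 125 is their gcd.
95 = 5 × 19
50 = 2 × 5^2
125 = 5^3
gcd(95, 50, 125) = 5.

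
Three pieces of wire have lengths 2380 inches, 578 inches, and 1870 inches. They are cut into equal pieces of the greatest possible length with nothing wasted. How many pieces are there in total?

142

Piece length = gcd(2380, 578, 1870).
2380 = 2^2 × 5 × 7 × 17
578 = 2 × 17^2
1870 = 2 × 5 × 11 × 17
gcd(2380, 578, 1870) = 2 × 17 = 34.
Total pieces = 2380/34 + 578/34 + 1870/34 = 70 + 17 + 55 = 142.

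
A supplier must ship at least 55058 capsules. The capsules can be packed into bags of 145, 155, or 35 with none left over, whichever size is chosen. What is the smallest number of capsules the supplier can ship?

The number of capsules must be a common multiple of 145, 155, and 35, so a multiple of their LCM.
145 = 5 × 29
155 = 5 × 31
35 = 5 × 7
LCM(145, 155, 35) = 5 × 7 × 29 × 31 = 31465.
Smallest multiple of 31465 that is ≥ 55058: ⌈55058/31465⌉ × 31465 = 2 × 31465 = 62930.

62930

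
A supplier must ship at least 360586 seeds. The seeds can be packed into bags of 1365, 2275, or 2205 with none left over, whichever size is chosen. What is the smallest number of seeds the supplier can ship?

429975

The number of seeds must be a common multiple of 1365, 2275, and 2205, so a multiple of their LCM.
1365 = 3 × 5 × 7 × 13
2275 = 5^2 × 7 × 13
2205 = 3^2 × 5 × 7^2
LCM(1365, 2275, 2205) = 3^2 × 5^2 × 7^2 × 13 = 143325.
Smallest multiple of 143325 that is ≥ 360586: ⌈360586/143325⌉ × 143325 = 3 × 143325 = 429975.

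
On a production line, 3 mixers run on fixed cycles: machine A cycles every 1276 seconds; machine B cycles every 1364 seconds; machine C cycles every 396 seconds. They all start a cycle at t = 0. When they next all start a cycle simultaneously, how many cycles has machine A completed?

They are all back at their starting positions together after one LCM of the periods.
1276 = 2^2 × 11 × 29
1364 = 2^2 × 11 × 31
396 = 2^2 × 3^2 × 11
LCM(1276, 1364, 396) = 2^2 × 3^2 × 11 × 29 × 31 = 356004.
Cycles for period 1276: 356004 / 1276 = 279.

279 cycles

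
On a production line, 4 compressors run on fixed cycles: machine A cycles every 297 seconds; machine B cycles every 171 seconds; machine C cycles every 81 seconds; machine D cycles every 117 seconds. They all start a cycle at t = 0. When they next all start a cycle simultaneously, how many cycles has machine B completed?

1287 cycles

The first common completion time is the LCM of the periods.
297 = 3^3 × 11
171 = 3^2 × 19
81 = 3^4
117 = 3^2 × 13
LCM(297, 171, 81, 117) = 3^4 × 11 × 13 × 19 = 220077.
Cycles for period 171: 220077 / 171 = 1287.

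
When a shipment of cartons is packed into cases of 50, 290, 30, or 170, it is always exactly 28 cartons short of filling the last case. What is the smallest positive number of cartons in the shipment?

Being 28 short of a full case of size k means N ≡ −28 (mod k), i.e. N + 28 is a multiple of each size.
50 = 2 × 5^2
290 = 2 × 5 × 29
30 = 2 × 3 × 5
170 = 2 × 5 × 17
LCM(50, 290, 30, 170) = 2 × 3 × 5^2 × 17 × 29 = 73950.
Smallest positive N is 73950 − 28 = 73922.

73922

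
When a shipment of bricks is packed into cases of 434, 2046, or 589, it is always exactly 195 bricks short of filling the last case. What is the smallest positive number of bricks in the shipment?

Being 195 short of a full case of size k means N ≡ −195 (mod k), i.e. N + 195 is a multiple of each size.
434 = 2 × 7 × 31
2046 = 2 × 3 × 11 × 31
589 = 19 × 31
LCM(434, 2046, 589) = 2 × 3 × 7 × 11 × 19 × 31 = 272118.
Smallest positive N is 272118 − 195 = 271923.

271923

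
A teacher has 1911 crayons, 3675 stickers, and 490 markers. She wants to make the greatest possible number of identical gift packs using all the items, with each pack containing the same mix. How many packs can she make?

The pack count must divide each quantity, so the greatest is gcd(1911, 3675, 490).
1911 = 3 × 7^2 × 13
3675 = 3 × 5^2 × 7^2
490 = 2 × 5 × 7^2
gcd(1911, 3675, 490) = 7^2 = 49.

49 packs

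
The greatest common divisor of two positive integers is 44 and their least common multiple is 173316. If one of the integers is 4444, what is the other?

For two integers, gcd × lcm = product, so the other is (44 × 173316) / 4444 = 7625904 / 4444 = 1716.

1716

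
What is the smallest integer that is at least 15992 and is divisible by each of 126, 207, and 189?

17388

The integer must be a common multiple of 126, 207, and 189, so a multiple of their LCM.
126 = 2 × 3^2 × 7
207 = 3^2 × 23
189 = 3^3 × 7
LCM(126, 207, 189) = 2 × 3^3 × 7 × 23 = 8694.
Smallest multiple of 8694 that is ≥ 15992: ⌈15992/8694⌉ × 8694 = 2 × 8694 = 17388.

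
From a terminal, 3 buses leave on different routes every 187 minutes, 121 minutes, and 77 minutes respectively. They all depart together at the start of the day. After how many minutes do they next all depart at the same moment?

We need the least common multiple of the intervals.
187 = 11 × 17
121 = 11^2
77 = 7 × 11
LCM(187, 121, 77) = 7 × 11^2 × 17 = 14399.

14399 minutes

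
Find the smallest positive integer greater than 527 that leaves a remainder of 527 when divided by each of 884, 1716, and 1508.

846515

N − 527 must be a common multiple of 884, 1716, and 1508.
884 = 2^2 × 13 × 17
1716 = 2^2 × 3 × 11 × 13
1508 = 2^2 × 13 × 29
LCM(884, 1716, 1508) = 2^2 × 3 × 11 × 13 × 17 × 29 = 845988.
Smallest N > 527 is LCM + 527 = 845988 + 527 = 846515.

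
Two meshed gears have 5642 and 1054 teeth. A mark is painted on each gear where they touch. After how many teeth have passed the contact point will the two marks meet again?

They coincide at every common multiple of the periods; the first is the LCM.
5642 = 2 × 7 × 13 × 31
1054 = 2 × 17 × 31
LCM(5642, 1054) = 2 × 7 × 13 × 17 × 31 = 95914.

95914 teeth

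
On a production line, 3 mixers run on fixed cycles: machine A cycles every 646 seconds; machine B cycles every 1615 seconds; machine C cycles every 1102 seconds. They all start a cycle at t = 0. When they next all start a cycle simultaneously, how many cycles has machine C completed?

All finish a whole number of cycles simultaneously at t = LCM of the periods.
646 = 2 × 17 × 19
1615 = 5 × 17 × 19
1102 = 2 × 19 × 29
LCM(646, 1615, 1102) = 2 × 5 × 17 × 19 × 29 = 93670.
Cycles for period 1102: 93670 / 1102 = 85.

85 cycles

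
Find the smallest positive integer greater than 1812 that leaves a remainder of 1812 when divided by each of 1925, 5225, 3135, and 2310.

221262

N − 1812 must be a common multiple of 1925, 5225, 3135, and 2310.
1925 = 5^2 × 7 × 11
5225 = 5^2 × 11 × 19
3135 = 3 × 5 × 11 × 19
2310 = 2 × 3 × 5 × 7 × 11
LCM(1925, 5225, 3135, 2310) = 2 × 3 × 5^2 × 7 × 11 × 19 = 219450.
Smallest N > 1812 is LCM + 1812 = 219450 + 1812 = 221262.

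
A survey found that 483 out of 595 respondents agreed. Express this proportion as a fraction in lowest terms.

69/85

483 = 3 × 7 × 23
595 = 5 × 7 × 17
gcd(483, 595) = 7.
Divide numerator and denominator by 7: 483/595 = 69/85.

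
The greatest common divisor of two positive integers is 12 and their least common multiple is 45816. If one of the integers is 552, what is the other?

For two integers, gcd × lcm = product, so the other is (12 × 45816) / 552 = 549792 / 552 = 996.

996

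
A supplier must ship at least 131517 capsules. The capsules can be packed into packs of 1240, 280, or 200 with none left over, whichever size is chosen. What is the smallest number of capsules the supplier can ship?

The number of capsules must be a common multiple of 1240, 280, and 200, so a multiple of their LCM.
1240 = 2^3 × 5 × 31
280 = 2^3 × 5 × 7
200 = 2^3 × 5^2
LCM(1240, 280, 200) = 2^3 × 5^2 × 7 × 31 = 43400.
Smallest multiple of 43400 that is ≥ 131517: ⌈131517/43400⌉ × 43400 = 4 × 43400 = 173600.

173600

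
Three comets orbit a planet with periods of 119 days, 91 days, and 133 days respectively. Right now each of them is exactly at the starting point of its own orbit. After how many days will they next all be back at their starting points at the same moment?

29393 days

The first simultaneous occurrence is after LCM of the individual periods.
119 = 7 × 17
91 = 7 × 13
133 = 7 × 19
LCM(119, 91, 133) = 7 × 13 × 17 × 19 = 29393.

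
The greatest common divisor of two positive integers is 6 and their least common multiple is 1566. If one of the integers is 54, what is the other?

174

For two integers, gcd × lcm = product, so the other is (6 × 1566) / 54 = 9396 / 54 = 174.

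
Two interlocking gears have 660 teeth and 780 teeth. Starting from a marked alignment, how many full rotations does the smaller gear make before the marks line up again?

13 rotations

The first common completion time is the LCM of the periods.
660 = 2^2 × 3 × 5 × 11
780 = 2^2 × 3 × 5 × 13
LCM(660, 780) = 2^2 × 3 × 5 × 11 × 13 = 8580.
Rotations for period 660: 8580 / 660 = 13.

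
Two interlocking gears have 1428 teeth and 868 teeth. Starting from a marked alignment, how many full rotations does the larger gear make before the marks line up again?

31 rotations

All finish a whole number of cycles simultaneously at t = LCM of the periods.
1428 = 2^2 × 3 × 7 × 17
868 = 2^2 × 7 × 31
LCM(1428, 868) = 2^2 × 3 × 7 × 17 × 31 = 44268.
Rotations for period 1428: 44268 / 1428 = 31.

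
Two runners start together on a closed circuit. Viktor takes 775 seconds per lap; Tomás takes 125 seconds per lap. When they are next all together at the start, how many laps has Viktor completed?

5 laps

The first common completion time is the LCM of the periods.
775 = 5^2 × 31
125 = 5^3
LCM(775, 125) = 5^3 × 31 = 3875.
Laps for period 775: 3875 / 775 = 5.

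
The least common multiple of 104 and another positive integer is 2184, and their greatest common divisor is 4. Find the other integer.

gcd × lcm = product of the two integers, so the other integer is (4 × 2184) / 104 = 84.

84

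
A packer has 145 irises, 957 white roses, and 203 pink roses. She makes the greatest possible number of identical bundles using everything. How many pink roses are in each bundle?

Number of bundles = gcd(145, 957, 203).
145 = 5 × 29
957 = 3 × 11 × 29
203 = 7 × 29
gcd(145, 957, 203) = 29.
pink roses per bundle = 203 / 29 = 7.

7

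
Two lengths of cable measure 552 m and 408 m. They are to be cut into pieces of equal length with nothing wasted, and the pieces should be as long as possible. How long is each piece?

24 m

Each piece length must divide every original length, so the longest possible is gcd(552, 408).
552 = 2^3 × 3 × 23
408 = 2^3 × 3 × 17
gcd(552, 408) = 2^3 × 3 = 24.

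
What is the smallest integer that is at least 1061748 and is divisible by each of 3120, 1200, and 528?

1201200

The integer must be a common multiple of 3120, 1200, and 528, so a multiple of their LCM.
3120 = 2^4 × 3 × 5 × 13
1200 = 2^4 × 3 × 5^2
528 = 2^4 × 3 × 11
LCM(3120, 1200, 528) = 2^4 × 3 × 5^2 × 11 × 13 = 171600.
Smallest multiple of 171600 that is ≥ 1061748: ⌈1061748/171600⌉ × 171600 = 7 × 171600 = 1201200.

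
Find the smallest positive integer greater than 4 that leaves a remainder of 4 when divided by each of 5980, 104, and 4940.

N − 4 must be a common multiple of 5980, 104, and 4940.
5980 = 2^2 × 5 × 13 × 23
104 = 2^3 × 13
4940 = 2^2 × 5 × 13 × 19
LCM(5980, 104, 4940) = 2^3 × 5 × 13 × 19 × 23 = 227240.
Smallest N > 4 is LCM + 4 = 227240 + 4 = 227244.

227244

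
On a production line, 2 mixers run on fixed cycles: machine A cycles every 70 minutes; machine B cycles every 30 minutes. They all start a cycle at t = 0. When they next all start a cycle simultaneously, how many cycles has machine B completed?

The first common completion time is the LCM of the periods.
70 = 2 × 5 × 7
30 = 2 × 3 × 5
LCM(70, 30) = 2 × 3 × 5 × 7 = 210.
Cycles for period 30: 210 / 30 = 7.

7 cycles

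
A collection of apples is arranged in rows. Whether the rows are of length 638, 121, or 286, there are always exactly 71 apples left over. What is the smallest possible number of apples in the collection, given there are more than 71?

91305

N − 71 must be a common multiple of 638, 121, and 286.
638 = 2 × 11 × 29
121 = 11^2
286 = 2 × 11 × 13
LCM(638, 121, 286) = 2 × 11^2 × 13 × 29 = 91234.
Smallest N > 71 is LCM + 71 = 91234 + 71 = 91305.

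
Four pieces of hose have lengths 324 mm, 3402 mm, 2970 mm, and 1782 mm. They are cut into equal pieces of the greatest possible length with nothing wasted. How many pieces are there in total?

Piece length = gcd(324, 3402, 2970, 1782).
324 = 2^2 × 3^4
3402 = 2 × 3^5 × 7
2970 = 2 × 3^3 × 5 × 11
1782 = 2 × 3^4 × 11
gcd(324, 3402, 2970, 1782) = 2 × 3^3 = 54.
Total pieces = 324/54 + 3402/54 + 2970/54 + 1782/54 = 6 + 63 + 55 + 33 = 157.

157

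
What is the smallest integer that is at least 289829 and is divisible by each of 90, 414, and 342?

The integer must be a common multiple of 90, 414, and 342, so a multiple of their LCM.
90 = 2 × 3^2 × 5
414 = 2 × 3^2 × 23
342 = 2 × 3^2 × 19
LCM(90, 414, 342) = 2 × 3^2 × 5 × 19 × 23 = 39330.
Smallest multiple of 39330 that is ≥ 289829: ⌈289829/39330⌉ × 39330 = 8 × 39330 = 314640.

314640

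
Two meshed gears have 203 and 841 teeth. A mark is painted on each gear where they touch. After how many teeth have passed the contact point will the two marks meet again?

5887 teeth

The first simultaneous occurrence is after LCM of the individual periods.
203 = 7 × 29
841 = 29^2
LCM(203, 841) = 7 × 29^2 = 5887.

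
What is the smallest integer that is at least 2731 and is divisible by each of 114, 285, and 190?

2850

The integer must be a common multiple of 114, 285, and 190, so a multiple of their LCM.
114 = 2 × 3 × 19
285 = 3 × 5 × 19
190 = 2 × 5 × 19
LCM(114, 285, 190) = 2 × 3 × 5 × 19 = 570.
Smallest multiple of 570 that is ≥ 2731: ⌈2731/570⌉ × 570 = 5 × 570 = 2850.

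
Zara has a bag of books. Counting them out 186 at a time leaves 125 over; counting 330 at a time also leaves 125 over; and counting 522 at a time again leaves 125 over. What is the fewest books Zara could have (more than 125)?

N − 125 must be a common multiple of 186, 330, and 522.
186 = 2 × 3 × 31
330 = 2 × 3 × 5 × 11
522 = 2 × 3^2 × 29
LCM(186, 330, 522) = 2 × 3^2 × 5 × 11 × 29 × 31 = 890010.
Smallest N > 125 is LCM + 125 = 890010 + 125 = 890135.

890135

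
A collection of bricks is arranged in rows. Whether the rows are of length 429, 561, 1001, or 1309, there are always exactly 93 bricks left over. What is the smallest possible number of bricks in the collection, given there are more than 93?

51144

N − 93 must be a common multiple of 429, 561, 1001, and 1309.
429 = 3 × 11 × 13
561 = 3 × 11 × 17
1001 = 7 × 11 × 13
1309 = 7 × 11 × 17
LCM(429, 561, 1001, 1309) = 3 × 7 × 11 × 13 × 17 = 51051.
Smallest N > 93 is LCM + 93 = 51051 + 93 = 51144.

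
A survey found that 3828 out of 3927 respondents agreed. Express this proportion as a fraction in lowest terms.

3828 = 2^2 × 3 × 11 × 29
3927 = 3 × 7 × 11 × 17
gcd(3828, 3927) = 3 × 11 = 33.
Divide numerator and denominator by 33: 3828/3927 = 116/119.

116/119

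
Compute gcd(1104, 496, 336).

16

1104 = 2^4 × 3 × 23
496 = 2^4 × 31
336 = 2^4 × 3 × 7
gcd(1104, 496, 336) = 2^4 = 16.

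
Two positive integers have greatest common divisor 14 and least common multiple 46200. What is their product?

646800

For any two positive integers, gcd × lcm = product = 14 × 46200 = 646800.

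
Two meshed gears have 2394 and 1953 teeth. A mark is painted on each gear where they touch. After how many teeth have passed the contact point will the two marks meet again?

The first simultaneous occurrence is after LCM of the individual periods.
2394 = 2 × 3^2 × 7 × 19
1953 = 3^2 × 7 × 31
LCM(2394, 1953) = 2 × 3^2 × 7 × 19 × 31 = 74214.

74214 teeth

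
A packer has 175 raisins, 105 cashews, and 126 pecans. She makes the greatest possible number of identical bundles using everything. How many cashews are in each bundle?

Number of bundles = gcd(175, 105, 126).
175 = 5^2 × 7
105 = 3 × 5 × 7
126 = 2 × 3^2 × 7
gcd(175, 105, 126) = 7.
cashews per bundle = 105 / 7 = 15.

15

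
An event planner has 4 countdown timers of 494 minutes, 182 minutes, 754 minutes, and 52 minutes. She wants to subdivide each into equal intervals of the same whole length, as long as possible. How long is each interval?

The interval must divide each timer length; the longest such is the gcd.
494 = 2 × 13 × 19
182 = 2 × 7 × 13
754 = 2 × 13 × 29
52 = 2^2 × 13
gcd(494, 182, 754, 52) = 2 × 13 = 26.

26 minutes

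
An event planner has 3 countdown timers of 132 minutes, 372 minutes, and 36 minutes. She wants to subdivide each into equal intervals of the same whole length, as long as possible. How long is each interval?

The interval must divide each timer length; the longest such is the gcd.
132 = 2^2 × 3 × 11
372 = 2^2 × 3 × 31
36 = 2^2 × 3^2
gcd(132, 372, 36) = 2^2 × 3 = 12.

12 minutes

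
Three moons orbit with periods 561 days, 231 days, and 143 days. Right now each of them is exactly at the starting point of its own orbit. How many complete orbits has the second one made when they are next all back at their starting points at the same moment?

They are all back at their starting positions together after one LCM of the periods.
561 = 3 × 11 × 17
231 = 3 × 7 × 11
143 = 11 × 13
LCM(561, 231, 143) = 3 × 7 × 11 × 13 × 17 = 51051.
Orbits for period 231: 51051 / 231 = 221.

221 orbits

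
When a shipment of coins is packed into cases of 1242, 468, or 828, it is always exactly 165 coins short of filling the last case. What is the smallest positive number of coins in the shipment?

Being 165 short of a full case of size k means N ≡ −165 (mod k), i.e. N + 165 is a multiple of each size.
1242 = 2 × 3^3 × 23
468 = 2^2 × 3^2 × 13
828 = 2^2 × 3^2 × 23
LCM(1242, 468, 828) = 2^2 × 3^3 × 13 × 23 = 32292.
Smallest positive N is 32292 − 165 = 32127.

32127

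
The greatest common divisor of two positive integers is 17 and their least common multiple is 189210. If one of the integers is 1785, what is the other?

For two integers, gcd × lcm = product, so the other is (17 × 189210) / 1785 = 3216570 / 1785 = 1802.

1802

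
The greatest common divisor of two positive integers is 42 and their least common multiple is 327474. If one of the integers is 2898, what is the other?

4746

For two integers, gcd × lcm = product, so the other is (42 × 327474) / 2898 = 13753908 / 2898 = 4746.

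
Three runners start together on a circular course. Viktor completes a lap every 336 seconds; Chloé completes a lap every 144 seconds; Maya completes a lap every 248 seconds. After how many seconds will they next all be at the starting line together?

The first simultaneous occurrence is after LCM of the individual periods.
336 = 2^4 × 3 × 7
144 = 2^4 × 3^2
248 = 2^3 × 31
LCM(336, 144, 248) = 2^4 × 3^2 × 7 × 31 = 31248.

31248 seconds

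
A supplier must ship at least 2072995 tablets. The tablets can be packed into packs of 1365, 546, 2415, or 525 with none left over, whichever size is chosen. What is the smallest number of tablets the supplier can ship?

2197650

The number of tablets must be a common multiple of 1365, 546, 2415, and 525, so a multiple of their LCM.
1365 = 3 × 5 × 7 × 13
546 = 2 × 3 × 7 × 13
2415 = 3 × 5 × 7 × 23
525 = 3 × 5^2 × 7
LCM(1365, 546, 2415, 525) = 2 × 3 × 5^2 × 7 × 13 × 23 = 313950.
Smallest multiple of 313950 that is ≥ 2072995: ⌈2072995/313950⌉ × 313950 = 7 × 313950 = 2197650.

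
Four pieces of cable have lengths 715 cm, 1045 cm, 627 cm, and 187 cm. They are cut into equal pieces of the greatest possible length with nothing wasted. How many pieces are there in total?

234

Piece length = gcd(715, 1045, 627, 187).
715 = 5 × 11 × 13
1045 = 5 × 11 × 19
627 = 3 × 11 × 19
187 = 11 × 17
gcd(715, 1045, 627, 187) = 11.
Total pieces = 715/11 + 1045/11 + 627/11 + 187/11 = 65 + 95 + 57 + 17 = 234.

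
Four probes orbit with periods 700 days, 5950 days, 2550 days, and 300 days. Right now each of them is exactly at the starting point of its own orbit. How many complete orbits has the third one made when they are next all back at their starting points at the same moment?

They are all back at their starting positions together after one LCM of the periods.
700 = 2^2 × 5^2 × 7
5950 = 2 × 5^2 × 7 × 17
2550 = 2 × 3 × 5^2 × 17
300 = 2^2 × 3 × 5^2
LCM(700, 5950, 2550, 300) = 2^2 × 3 × 5^2 × 7 × 17 = 35700.
Orbits for period 2550: 35700 / 2550 = 14.

14 orbits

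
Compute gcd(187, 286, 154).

11

187 = 11 × 17
286 = 2 × 11 × 13
154 = 2 × 7 × 11
gcd(187, 286, 154) = 11.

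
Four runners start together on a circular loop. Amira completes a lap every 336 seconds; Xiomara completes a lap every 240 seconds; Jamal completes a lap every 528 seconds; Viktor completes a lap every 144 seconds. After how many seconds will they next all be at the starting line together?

55440 seconds

They coincide at every common multiple of the periods; the first is the LCM.
336 = 2^4 × 3 × 7
240 = 2^4 × 3 × 5
528 = 2^4 × 3 × 11
144 = 2^4 × 3^2
LCM(336, 240, 528, 144) = 2^4 × 3^2 × 5 × 7 × 11 = 55440.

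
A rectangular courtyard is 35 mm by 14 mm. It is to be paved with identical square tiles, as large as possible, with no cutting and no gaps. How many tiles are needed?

Tile side = gcd(35, 14).
35 = 5 × 7
14 = 2 × 7
gcd(35, 14) = 7.
Tiles: (35/7) × (14/7) = 5 × 2 = 10.

10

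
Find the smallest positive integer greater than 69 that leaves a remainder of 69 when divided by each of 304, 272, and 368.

N − 69 must be a common multiple of 304, 272, and 368.
304 = 2^4 × 19
272 = 2^4 × 17
368 = 2^4 × 23
LCM(304, 272, 368) = 2^4 × 17 × 19 × 23 = 118864.
Smallest N > 69 is LCM + 69 = 118864 + 69 = 118933.

118933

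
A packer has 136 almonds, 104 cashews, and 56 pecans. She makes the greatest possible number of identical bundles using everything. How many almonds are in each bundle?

17

Number of bundles = gcd(136, 104, 56).
136 = 2^3 × 17
104 = 2^3 × 13
56 = 2^3 × 7
gcd(136, 104, 56) = 2^3 = 8.
almonds per bundle = 136 / 8 = 17.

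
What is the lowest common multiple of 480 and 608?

480 = 2^5 × 3 × 5
608 = 2^5 × 19
LCM(480, 608) = 2^5 × 3 × 5 × 19 = 9120.

9120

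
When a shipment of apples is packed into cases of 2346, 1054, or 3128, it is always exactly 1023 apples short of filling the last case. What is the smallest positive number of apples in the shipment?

289881

Being 1023 short of a full case of size k means N ≡ −1023 (mod k), i.e. N + 1023 is a multiple of each size.
2346 = 2 × 3 × 17 × 23
1054 = 2 × 17 × 31
3128 = 2^3 × 17 × 23
LCM(2346, 1054, 3128) = 2^3 × 3 × 17 × 23 × 31 = 290904.
Smallest positive N is 290904 − 1023 = 289881.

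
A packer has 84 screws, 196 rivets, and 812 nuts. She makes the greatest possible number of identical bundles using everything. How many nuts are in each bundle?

Number of bundles = gcd(84, 196, 812).
84 = 2^2 × 3 × 7
196 = 2^2 × 7^2
812 = 2^2 × 7 × 29
gcd(84, 196, 812) = 2^2 × 7 = 28.
nuts per bundle = 812 / 28 = 29.

29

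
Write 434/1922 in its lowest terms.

7/31

434 = 2 × 7 × 31
1922 = 2 × 31^2
gcd(434, 1922) = 2 × 31 = 62.
Divide numerator and denominator by 62: 434/1922 = 7/31.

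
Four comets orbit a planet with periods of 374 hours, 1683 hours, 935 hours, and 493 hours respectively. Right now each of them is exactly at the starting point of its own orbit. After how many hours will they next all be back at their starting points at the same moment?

They coincide at every common multiple of the periods; the first is the LCM.
374 = 2 × 11 × 17
1683 = 3^2 × 11 × 17
935 = 5 × 11 × 17
493 = 17 × 29
LCM(374, 1683, 935, 493) = 2 × 3^2 × 5 × 11 × 17 × 29 = 488070.

488070 hours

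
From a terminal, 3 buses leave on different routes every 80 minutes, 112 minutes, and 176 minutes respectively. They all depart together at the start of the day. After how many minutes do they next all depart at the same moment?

6160 minutes

They coincide at every common multiple of the periods; the first is the LCM.
80 = 2^4 × 5
112 = 2^4 × 7
176 = 2^4 × 11
LCM(80, 112, 176) = 2^4 × 5 × 7 × 11 = 6160.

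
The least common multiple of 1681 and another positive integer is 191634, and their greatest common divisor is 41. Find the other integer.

gcd × lcm = product of the two integers, so the other integer is (41 × 191634) / 1681 = 4674.

4674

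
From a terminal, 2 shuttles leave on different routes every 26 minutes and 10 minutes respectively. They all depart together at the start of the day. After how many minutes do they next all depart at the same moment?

They coincide at every common multiple of the periods; the first is the LCM.
26 = 2 × 13
10 = 2 × 5
LCM(26, 10) = 2 × 5 × 13 = 130.

130 minutes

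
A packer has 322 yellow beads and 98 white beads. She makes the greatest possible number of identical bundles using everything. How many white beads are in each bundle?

7

Number of bundles = gcd(322, 98).
322 = 2 × 7 × 23
98 = 2 × 7^2
gcd(322, 98) = 2 × 7 = 14.
white beads per bundle = 98 / 14 = 7.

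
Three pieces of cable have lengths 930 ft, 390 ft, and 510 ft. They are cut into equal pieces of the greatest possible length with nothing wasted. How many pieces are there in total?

61

Piece length = gcd(930, 390, 510).
930 = 2 × 3 × 5 × 31
390 = 2 × 3 × 5 × 13
510 = 2 × 3 × 5 × 17
gcd(930, 390, 510) = 2 × 3 × 5 = 30.
Total pieces = 930/30 + 390/30 + 510/30 = 31 + 13 + 17 = 61.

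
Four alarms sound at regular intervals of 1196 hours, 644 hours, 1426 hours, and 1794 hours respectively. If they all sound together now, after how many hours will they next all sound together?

778596 hours

They coincide at every common multiple of the periods; the first is the LCM.
1196 = 2^2 × 13 × 23
644 = 2^2 × 7 × 23
1426 = 2 × 23 × 31
1794 = 2 × 3 × 13 × 23
LCM(1196, 644, 1426, 1794) = 2^2 × 3 × 7 × 13 × 23 × 31 = 778596.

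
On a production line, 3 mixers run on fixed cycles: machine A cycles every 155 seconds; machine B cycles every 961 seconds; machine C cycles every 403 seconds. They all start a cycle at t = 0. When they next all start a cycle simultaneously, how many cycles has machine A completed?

The first common completion time is the LCM of the periods.
155 = 5 × 31
961 = 31^2
403 = 13 × 31
LCM(155, 961, 403) = 5 × 13 × 31^2 = 62465.
Cycles for period 155: 62465 / 155 = 403.

403 cycles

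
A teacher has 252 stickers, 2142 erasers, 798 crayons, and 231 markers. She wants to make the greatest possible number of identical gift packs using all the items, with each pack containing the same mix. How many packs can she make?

21 packs

The pack count must divide each quantity, so the greatest is gcd(252, 2142, 798, 231).
252 = 2^2 × 3^2 × 7
2142 = 2 × 3^2 × 7 × 17
798 = 2 × 3 × 7 × 19
231 = 3 × 7 × 11
gcd(252, 2142, 798, 231) = 3 × 7 = 21.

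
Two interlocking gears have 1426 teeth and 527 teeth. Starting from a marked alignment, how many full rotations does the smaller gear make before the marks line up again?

46 rotations

The first common completion time is the LCM of the periods.
1426 = 2 × 23 × 31
527 = 17 × 31
LCM(1426, 527) = 2 × 17 × 23 × 31 = 24242.
Rotations for period 527: 24242 / 527 = 46.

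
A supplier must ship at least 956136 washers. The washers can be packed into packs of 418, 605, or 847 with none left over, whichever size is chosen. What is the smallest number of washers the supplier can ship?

965580

The number of washers must be a common multiple of 418, 605, and 847, so a multiple of their LCM.
418 = 2 × 11 × 19
605 = 5 × 11^2
847 = 7 × 11^2
LCM(418, 605, 847) = 2 × 5 × 7 × 11^2 × 19 = 160930.
Smallest multiple of 160930 that is ≥ 956136: ⌈956136/160930⌉ × 160930 = 6 × 160930 = 965580.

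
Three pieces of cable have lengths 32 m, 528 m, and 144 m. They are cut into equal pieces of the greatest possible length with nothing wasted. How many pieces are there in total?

Piece length = gcd(32, 528, 144).
32 = 2^5
528 = 2^4 × 3 × 11
144 = 2^4 × 3^2
gcd(32, 528, 144) = 2^4 = 16.
Total pieces = 32/16 + 528/16 + 144/16 = 2 + 33 + 9 = 44.

44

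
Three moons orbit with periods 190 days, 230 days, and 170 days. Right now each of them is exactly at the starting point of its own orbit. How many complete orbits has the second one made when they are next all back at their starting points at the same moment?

All finish a whole number of cycles simultaneously at t = LCM of the periods.
190 = 2 × 5 × 19
230 = 2 × 5 × 23
170 = 2 × 5 × 17
LCM(190, 230, 170) = 2 × 5 × 17 × 19 × 23 = 74290.
Orbits for period 230: 74290 / 230 = 323.

323 orbits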